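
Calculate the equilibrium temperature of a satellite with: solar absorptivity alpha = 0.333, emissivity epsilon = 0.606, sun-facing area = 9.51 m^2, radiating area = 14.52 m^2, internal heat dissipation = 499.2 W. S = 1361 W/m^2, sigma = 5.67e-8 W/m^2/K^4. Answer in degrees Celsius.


Numerator = alpha*S*A_sun + Q_int = 0.333*1361*9.51 + 499.2 = 4809.2556 W
Denominator = eps*sigma*A_rad = 0.606*5.67e-8*14.52 = 4.989101e-07 W/K^4
T^4 = 9.6395234e+09 K^4
T = 313.3386 K = 40.1886 C

40.1886 degrees Celsius


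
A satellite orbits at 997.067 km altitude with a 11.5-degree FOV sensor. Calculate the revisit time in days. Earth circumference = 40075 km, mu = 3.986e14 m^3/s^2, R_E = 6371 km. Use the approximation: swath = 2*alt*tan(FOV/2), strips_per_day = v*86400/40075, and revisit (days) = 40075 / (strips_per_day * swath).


swath = 2*997.067*tan(0.1003564) = 200.7987 km
v = sqrt(mu/r) = 7355.1556 m/s = 7.3552 km/s
strips/day = v*86400/40075 = 7.3552*86400/40075 = 15.8574
coverage/day = strips * swath = 15.8574 * 200.7987 = 3184.1466 km
revisit = 40075 / 3184.1466 = 12.5858 days

12.5858 days


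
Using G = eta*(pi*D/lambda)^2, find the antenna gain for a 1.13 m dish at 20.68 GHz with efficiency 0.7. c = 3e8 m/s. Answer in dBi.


lambda = c/f = 3e8 / 2.068e+10 = 0.01450677 m
G = eta*(pi*D/lambda)^2 = 0.7*(pi*1.13/0.01450677)^2
G = 41919.2237 (linear)
G = 10*log10(41919.2237) = 46.2241 dBi

46.2241 dBi


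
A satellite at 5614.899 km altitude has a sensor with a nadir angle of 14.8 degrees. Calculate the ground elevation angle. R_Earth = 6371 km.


r = R_E + alt = 11985.8990 km
Law of sines in the satellite / Earth-center / ground-point triangle:
  sin(nadir)/R_E = sin(90 + el)/r  =>  cos(el) = (r/R_E)*sin(nadir)
cos(el) = (11985.8990 / 6371.0000) * sin(14.8 deg) = 0.4805756
el = arccos(0.4805756) = 61.2770 deg
(Earth-central angle = 90 - nadir - el = 13.9230 deg)

61.2770 degrees


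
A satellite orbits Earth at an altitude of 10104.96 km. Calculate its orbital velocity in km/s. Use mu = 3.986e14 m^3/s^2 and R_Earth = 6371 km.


r = R_E + alt = 6371.0 + 10104.96 = 16475.9600 km = 1.647596e+07 m
v = sqrt(mu/r) = sqrt(3.986e14 / 1.647596e+07) = 4918.6201 m/s = 4.9186 km/s

4.9186 km/s


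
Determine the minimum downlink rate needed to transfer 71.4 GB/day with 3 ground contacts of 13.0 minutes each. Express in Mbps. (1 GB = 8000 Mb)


total contact time = 3 * 13.0 * 60 = 2340.0000 s
data = 71.4 GB = 571200.0000 Mb
rate = 571200.0000 / 2340.0000 = 244.1026 Mbps

244.1026 Mbps


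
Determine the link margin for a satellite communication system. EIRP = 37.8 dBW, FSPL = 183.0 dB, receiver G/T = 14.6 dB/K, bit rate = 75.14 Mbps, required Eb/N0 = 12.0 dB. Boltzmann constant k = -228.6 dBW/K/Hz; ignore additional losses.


C/N0 = EIRP - FSPL + G/T - k = 37.8 - 183.0 + 14.6 - (-228.6)
C/N0 = 98.0000 dB-Hz
R_b = 75.14 Mbps = 7.514e+07 bps -> 10*log10(R_b) = 78.7587 dB-Hz
Eb/N0 = C/N0 - 10*log10(R_b) = 98.0000 - 78.7587 = 19.2413 dB
Margin = Eb/N0 - Eb/N0_req = 19.2413 - 12.0 = 7.2413 dB (link closes)

7.2413 dB


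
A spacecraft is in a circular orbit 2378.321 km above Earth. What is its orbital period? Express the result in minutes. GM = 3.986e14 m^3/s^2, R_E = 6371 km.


r = 8749.3210 km = 8.749321e+06 m
T = 2*pi*sqrt(r^3/mu) = 2*pi*sqrt(6.6976593e+20 / 3.986e14)
T = 8144.6560 s = 135.7443 min

135.7443 minutes


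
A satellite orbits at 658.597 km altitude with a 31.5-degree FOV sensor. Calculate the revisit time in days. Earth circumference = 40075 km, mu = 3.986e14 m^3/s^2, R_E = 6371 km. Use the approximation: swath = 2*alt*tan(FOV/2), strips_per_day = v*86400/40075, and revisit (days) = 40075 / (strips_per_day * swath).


swath = 2*658.597*tan(0.2748894) = 371.4871 km
v = sqrt(mu/r) = 7530.1466 m/s = 7.5301 km/s
strips/day = v*86400/40075 = 7.5301*86400/40075 = 16.2347
coverage/day = strips * swath = 16.2347 * 371.4871 = 6030.9734 km
revisit = 40075 / 6030.9734 = 6.6449 days

6.6449 days


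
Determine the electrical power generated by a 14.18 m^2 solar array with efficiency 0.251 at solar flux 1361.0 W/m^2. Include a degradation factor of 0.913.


P = area * eta * S * degradation
P = 14.18 * 0.251 * 1361.0 * 0.913
P = 4422.6122 W

4422.6122 W


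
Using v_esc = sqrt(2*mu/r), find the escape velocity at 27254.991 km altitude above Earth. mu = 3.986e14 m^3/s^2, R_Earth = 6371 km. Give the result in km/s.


r = 6371.0 + 27254.991 = 33625.9910 km = 3.3625991e+07 m
v_esc = sqrt(2*mu/r) = sqrt(2*3.986e14 / 3.3625991e+07)
v_esc = 4869.0709 m/s = 4.8691 km/s

4.8691 km/s


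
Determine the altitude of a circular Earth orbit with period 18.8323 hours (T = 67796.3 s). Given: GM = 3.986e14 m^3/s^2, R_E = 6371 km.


T = 67796.3 s
r = (mu*T^2/(4*pi^2))^(1/3) = (3.986e14 * 67796.3^2 / (4*pi^2))^(1/3)
r = 3.5936009e+07 m = 35936.0094 km
alt = r - R_E = 35936.0094 - 6371 = 29565.0094 km

29565.0094 km


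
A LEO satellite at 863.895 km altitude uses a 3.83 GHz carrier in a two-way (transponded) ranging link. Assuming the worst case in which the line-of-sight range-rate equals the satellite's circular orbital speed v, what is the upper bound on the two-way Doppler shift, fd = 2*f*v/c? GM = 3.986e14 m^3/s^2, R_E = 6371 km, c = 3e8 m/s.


r = 7.234895e+06 m
v = sqrt(mu/r) = 7422.5397 m/s (worst-case radial velocity)
f = 3.83 GHz = 3.83e+09 Hz
fd = 2*f*v/c = 2*3.83e+09*7422.5397/3.0e+08
fd = 189522.1811 Hz

189522.1811 Hz


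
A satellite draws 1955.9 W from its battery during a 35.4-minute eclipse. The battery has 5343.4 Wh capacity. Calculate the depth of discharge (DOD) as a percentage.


E_used = P * t / 60 = 1955.9 * 35.4 / 60 = 1153.9810 Wh
DOD = E_used / E_total * 100 = 1153.9810 / 5343.4 * 100
DOD = 21.5964 %

21.5964 %


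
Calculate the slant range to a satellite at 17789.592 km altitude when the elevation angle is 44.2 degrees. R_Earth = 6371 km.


h = 17789.592 km, el = 44.2 deg
d = -R_E*sin(el) + sqrt((R_E*sin(el))^2 + 2*R_E*h + h^2)
d = -6371.0000*sin(0.7714355) + sqrt((6371.0000*0.6971651)^2 + 2*6371.0000*17789.592 + 17789.592^2)
d = 19283.2999 km

19283.2999 km


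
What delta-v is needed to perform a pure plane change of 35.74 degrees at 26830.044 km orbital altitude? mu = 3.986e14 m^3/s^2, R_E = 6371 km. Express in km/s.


r = 33201.0440 km = 3.3201044e+07 m
V = sqrt(mu/r) = 3464.9165 m/s
di = 35.74 deg = 0.6237807 rad
dV = 2*V*sin(di/2) = 2*3464.9165*sin(0.3118903)
dV = 2126.4769 m/s = 2.1265 km/s

2.1265 km/s


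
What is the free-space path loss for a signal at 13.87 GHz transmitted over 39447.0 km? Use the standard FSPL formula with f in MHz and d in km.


f = 13.87 GHz = 13870.0000 MHz
d = 39447.0 km
FSPL = 32.44 + 20*log10(13870.0000) + 20*log10(39447.0)
FSPL = 32.44 + 82.8415 + 91.9203
FSPL = 207.2018 dB

207.2018 dB


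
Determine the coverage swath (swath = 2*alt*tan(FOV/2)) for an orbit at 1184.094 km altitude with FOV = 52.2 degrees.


FOV = 52.2 deg = 0.9110619 rad
swath = 2 * alt * tan(FOV/2) = 2 * 1184.094 * tan(0.4555309)
swath = 2 * 1184.094 * 0.4898949
swath = 1160.1633 km

1160.1633 km


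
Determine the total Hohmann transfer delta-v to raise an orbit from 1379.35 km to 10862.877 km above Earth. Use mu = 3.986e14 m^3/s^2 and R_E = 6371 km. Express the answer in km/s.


r1 = 7750.3500 km = 7.75035e+06 m
r2 = 17233.8770 km = 1.7233877e+07 m
dv1 = sqrt(mu/r1)*(sqrt(2*r2/(r1+r2)) - 1) = 1251.8188 m/s
dv2 = sqrt(mu/r2)*(1 - sqrt(2*r1/(r1+r2))) = 1021.1616 m/s
total dv = |dv1| + |dv2| = 1251.8188 + 1021.1616 = 2272.9804 m/s = 2.2730 km/s

2.2730 km/s


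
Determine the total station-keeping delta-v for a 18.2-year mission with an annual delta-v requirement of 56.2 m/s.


dV = rate * years = 56.2 * 18.2
dV = 1022.8400 m/s

1022.8400 m/s


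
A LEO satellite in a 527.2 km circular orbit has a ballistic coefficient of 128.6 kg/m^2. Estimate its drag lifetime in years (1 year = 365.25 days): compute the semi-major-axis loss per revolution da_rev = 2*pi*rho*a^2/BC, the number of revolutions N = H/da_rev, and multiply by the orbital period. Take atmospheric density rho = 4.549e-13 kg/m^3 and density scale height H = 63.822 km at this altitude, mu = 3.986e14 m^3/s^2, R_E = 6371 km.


a = R_E + alt = 6898.2000 km = 6.8982e+06 m
da_rev = 2*pi*rho*a^2/BC = 2*pi*4.549e-13*(6.8982e+06)^2/128.6 = 1.057612 m per revolution
N = H/da_rev = 63822.0000 m / 1.057612 m = 60345.3777 revolutions
P = 2*pi*sqrt(a^3/mu) = 5701.8383 s
lifetime = N*P = 60345.3777 * 5701.8383 = 3.4407958e+08 s = 3982.4026 days
years = 3982.4026 / 365.25 = 10.9032 years

10.9032 years


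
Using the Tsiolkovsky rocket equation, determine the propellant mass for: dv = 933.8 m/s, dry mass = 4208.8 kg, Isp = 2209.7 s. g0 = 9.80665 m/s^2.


ve = Isp * g0 = 2209.7 * 9.80665 = 21669.754505 m/s
mass ratio = exp(dv/ve) = exp(933.8/21669.754505) = 1.04403428
m_prop = m_dry * (mr - 1) = 4208.8 * (1.04403428 - 1)
m_prop = 185.3315 kg

185.3315 kg


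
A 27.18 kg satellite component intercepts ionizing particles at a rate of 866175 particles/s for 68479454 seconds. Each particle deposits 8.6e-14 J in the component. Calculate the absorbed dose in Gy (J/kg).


Total energy deposited = rate * time * E_per
  = 866175 * 68479454 * 8.6e-14 = 5.1011 J
Dose = E_total / mass = 5.1011 / 27.18
Dose = 0.1876787 Gy

0.1877 Gy


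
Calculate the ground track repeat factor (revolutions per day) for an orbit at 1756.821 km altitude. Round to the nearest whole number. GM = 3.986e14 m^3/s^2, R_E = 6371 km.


r = 8.127821e+06 m
T = 2*pi*sqrt(r^3/mu) = 7292.4325 s = 121.5405 min
revs/day = 1440 / 121.5405 = 11.8479
Rounded: 12 revolutions per day

12 revolutions per day


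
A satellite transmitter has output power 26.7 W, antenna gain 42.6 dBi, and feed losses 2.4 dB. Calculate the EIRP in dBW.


Pt = 26.7 W = 14.2651 dBW
EIRP = Pt_dBW + Gt - losses = 14.2651 + 42.6 - 2.4 = 54.4651 dBW

54.4651 dBW


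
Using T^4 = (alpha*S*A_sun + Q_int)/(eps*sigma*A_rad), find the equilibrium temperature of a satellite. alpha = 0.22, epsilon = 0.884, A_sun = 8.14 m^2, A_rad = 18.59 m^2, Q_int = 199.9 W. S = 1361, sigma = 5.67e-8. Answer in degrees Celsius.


Numerator = alpha*S*A_sun + Q_int = 0.22*1361*8.14 + 199.9 = 2637.1788 W
Denominator = eps*sigma*A_rad = 0.884*5.67e-8*18.59 = 9.3178285e-07 W/K^4
T^4 = 2.8302504e+09 K^4
T = 230.6515 K = -42.4985 C

-42.4985 degrees Celsius


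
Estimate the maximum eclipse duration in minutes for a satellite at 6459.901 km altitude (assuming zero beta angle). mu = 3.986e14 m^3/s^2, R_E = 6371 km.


r = 12830.9010 km
T = 241.0714 min
Eclipse fraction = arcsin(R_E/r)/pi = arcsin(6371.0000/12830.9010)/pi
= arcsin(0.4965357)/pi = 0.1653948
Eclipse duration = 0.1653948 * 241.0714 = 39.8720 min

39.8720 minutes


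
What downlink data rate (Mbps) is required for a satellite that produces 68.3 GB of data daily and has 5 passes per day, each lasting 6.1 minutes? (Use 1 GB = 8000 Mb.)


total contact time = 5 * 6.1 * 60 = 1830.0000 s
data = 68.3 GB = 546400.0000 Mb
rate = 546400.0000 / 1830.0000 = 298.5792 Mbps

298.5792 Mbps


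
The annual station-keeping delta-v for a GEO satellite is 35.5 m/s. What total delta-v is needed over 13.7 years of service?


dV = rate * years = 35.5 * 13.7
dV = 486.3500 m/s

486.3500 m/s


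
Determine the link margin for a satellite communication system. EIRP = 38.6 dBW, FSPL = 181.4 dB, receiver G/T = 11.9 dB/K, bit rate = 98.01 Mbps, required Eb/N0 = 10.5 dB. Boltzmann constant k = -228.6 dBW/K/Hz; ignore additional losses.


C/N0 = EIRP - FSPL + G/T - k = 38.6 - 181.4 + 11.9 - (-228.6)
C/N0 = 97.7000 dB-Hz
R_b = 98.01 Mbps = 9.801e+07 bps -> 10*log10(R_b) = 79.9127 dB-Hz
Eb/N0 = C/N0 - 10*log10(R_b) = 97.7000 - 79.9127 = 17.7873 dB
Margin = Eb/N0 - Eb/N0_req = 17.7873 - 10.5 = 7.2873 dB (link closes)

7.2873 dB


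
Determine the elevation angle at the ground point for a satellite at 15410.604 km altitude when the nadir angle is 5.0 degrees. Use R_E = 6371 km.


r = R_E + alt = 21781.6040 km
Law of sines in the satellite / Earth-center / ground-point triangle:
  sin(nadir)/R_E = sin(90 + el)/r  =>  cos(el) = (r/R_E)*sin(nadir)
cos(el) = (21781.6040 / 6371.0000) * sin(5.0 deg) = 0.2979739
el = arccos(0.2979739) = 72.6640 deg
(Earth-central angle = 90 - nadir - el = 12.3360 deg)

72.6640 degrees


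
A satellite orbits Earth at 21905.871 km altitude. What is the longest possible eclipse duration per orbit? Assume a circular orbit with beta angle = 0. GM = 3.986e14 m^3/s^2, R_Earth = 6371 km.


r = 28276.8710 km
T = 788.6912 min
Eclipse fraction = arcsin(R_E/r)/pi = arcsin(6371.0000/28276.8710)/pi
= arcsin(0.2253078)/pi = 0.07233877
Eclipse duration = 0.07233877 * 788.6912 = 57.0530 min

57.0530 minutes


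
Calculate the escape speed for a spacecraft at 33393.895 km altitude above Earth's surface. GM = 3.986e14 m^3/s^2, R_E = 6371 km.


r = 6371.0 + 33393.895 = 39764.8950 km = 3.9764895e+07 m
v_esc = sqrt(2*mu/r) = sqrt(2*3.986e14 / 3.9764895e+07)
v_esc = 4477.4807 m/s = 4.4775 km/s

4.4775 km/s


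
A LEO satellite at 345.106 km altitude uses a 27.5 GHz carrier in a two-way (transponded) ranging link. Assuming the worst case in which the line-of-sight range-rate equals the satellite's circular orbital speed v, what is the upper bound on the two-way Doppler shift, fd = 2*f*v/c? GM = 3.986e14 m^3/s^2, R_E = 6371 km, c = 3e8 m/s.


r = 6.716106e+06 m
v = sqrt(mu/r) = 7703.8865 m/s (worst-case radial velocity)
f = 27.5 GHz = 2.75e+10 Hz
fd = 2*f*v/c = 2*2.75e+10*7703.8865/3.0e+08
fd = 1.4123792e+06 Hz

1.4124e+06 Hz


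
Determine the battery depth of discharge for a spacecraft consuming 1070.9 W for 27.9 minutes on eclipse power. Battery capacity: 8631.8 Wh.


E_used = P * t / 60 = 1070.9 * 27.9 / 60 = 497.9685 Wh
DOD = E_used / E_total * 100 = 497.9685 / 8631.8 * 100
DOD = 5.7690 %

5.7690 %


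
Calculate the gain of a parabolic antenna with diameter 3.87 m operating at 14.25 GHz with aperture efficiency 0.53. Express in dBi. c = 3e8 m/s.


lambda = c/f = 3e8 / 1.425e+10 = 0.02105263 m
G = eta*(pi*D/lambda)^2 = 0.53*(pi*3.87/0.02105263)^2
G = 176760.3140 (linear)
G = 10*log10(176760.3140) = 52.4738 dBi

52.4738 dBi


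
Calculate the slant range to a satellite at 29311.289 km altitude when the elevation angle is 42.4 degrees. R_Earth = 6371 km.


h = 29311.289 km, el = 42.4 deg
d = -R_E*sin(el) + sqrt((R_E*sin(el))^2 + 2*R_E*h + h^2)
d = -6371.0000*sin(0.7400196) + sqrt((6371.0000*0.6743024)^2 + 2*6371.0000*29311.289 + 29311.289^2)
d = 31074.7921 km

31074.7921 km


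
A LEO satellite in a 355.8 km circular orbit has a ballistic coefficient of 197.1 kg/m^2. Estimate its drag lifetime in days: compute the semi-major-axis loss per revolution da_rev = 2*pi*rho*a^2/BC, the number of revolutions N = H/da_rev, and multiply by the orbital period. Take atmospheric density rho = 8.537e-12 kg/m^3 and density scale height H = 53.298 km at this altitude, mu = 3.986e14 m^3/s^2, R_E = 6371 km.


a = R_E + alt = 6726.8000 km = 6.7268e+06 m
da_rev = 2*pi*rho*a^2/BC = 2*pi*8.537e-12*(6.7268e+06)^2/197.1 = 12.314465 m per revolution
N = H/da_rev = 53298.0000 m / 12.314465 m = 4328.0808 revolutions
P = 2*pi*sqrt(a^3/mu) = 5490.6530 s
lifetime = N*P = 4328.0808 * 5490.6530 = 2.3763989e+07 s = 275.0462 days

275.0462 days


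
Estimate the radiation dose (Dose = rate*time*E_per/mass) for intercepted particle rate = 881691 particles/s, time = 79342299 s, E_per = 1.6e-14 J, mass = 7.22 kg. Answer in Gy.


Total energy deposited = rate * time * E_per
  = 881691 * 79342299 * 1.6e-14 = 1.1193 J
Dose = E_total / mass = 1.1193 / 7.22
Dose = 0.1550258 Gy

0.1550 Gy


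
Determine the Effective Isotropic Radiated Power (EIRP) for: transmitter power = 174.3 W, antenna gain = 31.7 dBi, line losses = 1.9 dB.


Pt = 174.3 W = 22.4130 dBW
EIRP = Pt_dBW + Gt - losses = 22.4130 + 31.7 - 1.9 = 52.2130 dBW

52.2130 dBW


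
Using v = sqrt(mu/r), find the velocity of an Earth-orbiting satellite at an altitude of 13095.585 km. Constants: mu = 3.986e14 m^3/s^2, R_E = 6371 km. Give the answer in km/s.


r = R_E + alt = 6371.0 + 13095.585 = 19466.5850 km = 1.9466585e+07 m
v = sqrt(mu/r) = sqrt(3.986e14 / 1.9466585e+07) = 4525.0540 m/s = 4.5251 km/s

4.5251 km/s


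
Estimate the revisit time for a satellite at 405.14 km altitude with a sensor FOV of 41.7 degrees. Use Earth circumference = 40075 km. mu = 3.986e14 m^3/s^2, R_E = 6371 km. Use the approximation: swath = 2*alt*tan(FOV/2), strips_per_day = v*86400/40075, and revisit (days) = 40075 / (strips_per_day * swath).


swath = 2*405.14*tan(0.3639011) = 308.6059 km
v = sqrt(mu/r) = 7669.6838 m/s = 7.6697 km/s
strips/day = v*86400/40075 = 7.6697*86400/40075 = 16.5355
coverage/day = strips * swath = 16.5355 * 308.6059 = 5102.9569 km
revisit = 40075 / 5102.9569 = 7.8533 days

7.8533 days


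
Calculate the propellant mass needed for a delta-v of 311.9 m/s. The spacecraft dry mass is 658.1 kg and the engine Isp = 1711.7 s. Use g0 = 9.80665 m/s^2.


ve = Isp * g0 = 1711.7 * 9.80665 = 16786.042805 m/s
mass ratio = exp(dv/ve) = exp(311.9/16786.042805) = 1.01875461
m_prop = m_dry * (mr - 1) = 658.1 * (1.01875461 - 1)
m_prop = 12.3424 kg

12.3424 kg


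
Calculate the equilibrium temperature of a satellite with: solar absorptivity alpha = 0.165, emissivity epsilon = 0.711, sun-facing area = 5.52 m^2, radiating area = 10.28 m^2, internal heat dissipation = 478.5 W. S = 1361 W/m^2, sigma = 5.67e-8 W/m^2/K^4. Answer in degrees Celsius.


Numerator = alpha*S*A_sun + Q_int = 0.165*1361*5.52 + 478.5 = 1718.0988 W
Denominator = eps*sigma*A_rad = 0.711*5.67e-8*10.28 = 4.1442484e-07 W/K^4
T^4 = 4.1457428e+09 K^4
T = 253.7468 K = -19.4032 C

-19.4032 degrees Celsius


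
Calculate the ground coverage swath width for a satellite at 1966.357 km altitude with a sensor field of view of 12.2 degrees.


FOV = 12.2 deg = 0.2129302 rad
swath = 2 * alt * tan(FOV/2) = 2 * 1966.357 * tan(0.1064651)
swath = 2 * 1966.357 * 0.1068692
swath = 420.2859 km

420.2859 km


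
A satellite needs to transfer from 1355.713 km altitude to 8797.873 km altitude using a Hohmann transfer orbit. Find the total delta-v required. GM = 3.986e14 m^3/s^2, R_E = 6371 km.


r1 = 7726.7130 km = 7.726713e+06 m
r2 = 15168.8730 km = 1.5168873e+07 m
dv1 = sqrt(mu/r1)*(sqrt(2*r2/(r1+r2)) - 1) = 1085.3166 m/s
dv2 = sqrt(mu/r2)*(1 - sqrt(2*r1/(r1+r2))) = 914.7386 m/s
total dv = |dv1| + |dv2| = 1085.3166 + 914.7386 = 2000.0552 m/s = 2.0001 km/s

2.0001 km/s


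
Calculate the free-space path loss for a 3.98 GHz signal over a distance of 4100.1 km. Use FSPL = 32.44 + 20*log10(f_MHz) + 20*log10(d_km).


f = 3.98 GHz = 3980.0000 MHz
d = 4100.1 km
FSPL = 32.44 + 20*log10(3980.0000) + 20*log10(4100.1)
FSPL = 32.44 + 71.9977 + 72.2559
FSPL = 176.6936 dB

176.6936 dB


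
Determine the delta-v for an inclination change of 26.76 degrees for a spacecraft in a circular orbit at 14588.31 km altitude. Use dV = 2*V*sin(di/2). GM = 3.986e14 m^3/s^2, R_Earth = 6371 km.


r = 20959.3100 km = 2.095931e+07 m
V = sqrt(mu/r) = 4360.9405 m/s
di = 26.76 deg = 0.4670501 rad
dV = 2*V*sin(di/2) = 2*4360.9405*sin(0.2335251)
dV = 2018.3159 m/s = 2.0183 km/s

2.0183 km/s


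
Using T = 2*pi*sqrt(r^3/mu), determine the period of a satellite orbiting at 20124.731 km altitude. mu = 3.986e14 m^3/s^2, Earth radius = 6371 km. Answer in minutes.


r = 26495.7310 km = 2.6495731e+07 m
T = 2*pi*sqrt(r^3/mu) = 2*pi*sqrt(1.8600633e+22 / 3.986e14)
T = 42921.5187 s = 715.3586 min

715.3586 minutes


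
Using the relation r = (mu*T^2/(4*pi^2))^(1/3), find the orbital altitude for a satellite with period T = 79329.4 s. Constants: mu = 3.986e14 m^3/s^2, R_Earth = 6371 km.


T = 79329.4 s
r = (mu*T^2/(4*pi^2))^(1/3) = (3.986e14 * 79329.4^2 / (4*pi^2))^(1/3)
r = 3.9903896e+07 m = 39903.8959 km
alt = r - R_E = 39903.8959 - 6371 = 33532.8959 km

33532.8959 km


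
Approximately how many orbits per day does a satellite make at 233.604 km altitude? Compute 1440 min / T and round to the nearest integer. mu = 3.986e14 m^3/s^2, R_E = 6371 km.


r = 6.604604e+06 m
T = 2*pi*sqrt(r^3/mu) = 5341.7234 s = 89.0287 min
revs/day = 1440 / 89.0287 = 16.1746
Rounded: 16 revolutions per day

16 revolutions per day


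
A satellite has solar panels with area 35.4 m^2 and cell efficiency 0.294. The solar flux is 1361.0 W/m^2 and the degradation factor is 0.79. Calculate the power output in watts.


P = area * eta * S * degradation
P = 35.4 * 0.294 * 1361.0 * 0.79
P = 11190.1474 W

11190.1474 W


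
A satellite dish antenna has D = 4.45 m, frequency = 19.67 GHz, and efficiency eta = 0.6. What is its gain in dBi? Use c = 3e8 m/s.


lambda = c/f = 3e8 / 1.967e+10 = 0.01525165 m
G = eta*(pi*D/lambda)^2 = 0.6*(pi*4.45/0.01525165)^2
G = 504123.8312 (linear)
G = 10*log10(504123.8312) = 57.0254 dBi

57.0254 dBi


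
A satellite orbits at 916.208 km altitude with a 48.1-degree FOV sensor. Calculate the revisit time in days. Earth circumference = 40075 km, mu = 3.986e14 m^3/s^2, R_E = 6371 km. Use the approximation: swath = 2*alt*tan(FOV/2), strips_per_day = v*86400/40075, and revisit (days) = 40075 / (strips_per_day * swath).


swath = 2*916.208*tan(0.4197517) = 817.7610 km
v = sqrt(mu/r) = 7395.8495 m/s = 7.3958 km/s
strips/day = v*86400/40075 = 7.3958*86400/40075 = 15.9451
coverage/day = strips * swath = 15.9451 * 817.7610 = 13039.3115 km
revisit = 40075 / 13039.3115 = 3.0734 days

3.0734 days


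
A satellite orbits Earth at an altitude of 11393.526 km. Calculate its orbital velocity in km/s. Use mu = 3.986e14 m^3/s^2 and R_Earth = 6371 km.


r = R_E + alt = 6371.0 + 11393.526 = 17764.5260 km = 1.7764526e+07 m
v = sqrt(mu/r) = sqrt(3.986e14 / 1.7764526e+07) = 4736.8740 m/s = 4.7369 km/s

4.7369 km/s


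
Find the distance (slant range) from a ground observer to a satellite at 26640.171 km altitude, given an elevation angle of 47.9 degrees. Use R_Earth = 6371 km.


h = 26640.171 km, el = 47.9 deg
d = -R_E*sin(el) + sqrt((R_E*sin(el))^2 + 2*R_E*h + h^2)
d = -6371.0000*sin(0.8360127) + sqrt((6371.0000*0.7419758)^2 + 2*6371.0000*26640.171 + 26640.171^2)
d = 28006.5474 km

28006.5474 km


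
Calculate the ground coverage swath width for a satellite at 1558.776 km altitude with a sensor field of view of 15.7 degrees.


FOV = 15.7 deg = 0.2740167 rad
swath = 2 * alt * tan(FOV/2) = 2 * 1558.776 * tan(0.1370083)
swath = 2 * 1558.776 * 0.1378721
swath = 429.8235 km

429.8235 km


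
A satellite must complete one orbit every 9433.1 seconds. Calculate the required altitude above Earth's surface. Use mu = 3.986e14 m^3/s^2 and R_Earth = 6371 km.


T = 9433.1 s
r = (mu*T^2/(4*pi^2))^(1/3) = (3.986e14 * 9433.1^2 / (4*pi^2))^(1/3)
r = 9.6492926e+06 m = 9649.2926 km
alt = r - R_E = 9649.2926 - 6371 = 3278.2926 km

3278.2926 km


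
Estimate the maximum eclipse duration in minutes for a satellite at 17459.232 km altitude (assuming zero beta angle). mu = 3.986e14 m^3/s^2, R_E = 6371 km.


r = 23830.2320 km
T = 610.1721 min
Eclipse fraction = arcsin(R_E/r)/pi = arcsin(6371.0000/23830.2320)/pi
= arcsin(0.2673495)/pi = 0.08614781
Eclipse duration = 0.08614781 * 610.1721 = 52.5650 min

52.5650 minutes


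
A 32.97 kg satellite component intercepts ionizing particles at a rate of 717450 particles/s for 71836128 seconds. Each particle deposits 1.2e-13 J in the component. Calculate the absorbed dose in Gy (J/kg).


Total energy deposited = rate * time * E_per
  = 717450 * 71836128 * 1.2e-13 = 6.1847 J
Dose = E_total / mass = 6.1847 / 32.97
Dose = 0.1875845 Gy

0.1876 Gy


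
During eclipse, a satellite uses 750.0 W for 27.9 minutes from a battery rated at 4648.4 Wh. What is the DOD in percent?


E_used = P * t / 60 = 750.0 * 27.9 / 60 = 348.7500 Wh
DOD = E_used / E_total * 100 = 348.7500 / 4648.4 * 100
DOD = 7.5026 %

7.5026 %


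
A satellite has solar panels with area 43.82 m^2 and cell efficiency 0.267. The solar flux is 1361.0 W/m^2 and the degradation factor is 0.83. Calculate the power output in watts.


P = area * eta * S * degradation
P = 43.82 * 0.267 * 1361.0 * 0.83
P = 13216.6032 W

13216.6032 W


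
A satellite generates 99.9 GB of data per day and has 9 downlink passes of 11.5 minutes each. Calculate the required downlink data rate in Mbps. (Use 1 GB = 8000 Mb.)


total contact time = 9 * 11.5 * 60 = 6210.0000 s
data = 99.9 GB = 799200.0000 Mb
rate = 799200.0000 / 6210.0000 = 128.6957 Mbps

128.6957 Mbps


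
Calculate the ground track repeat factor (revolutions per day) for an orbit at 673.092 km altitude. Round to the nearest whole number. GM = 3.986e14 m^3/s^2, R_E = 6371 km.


r = 7.044092e+06 m
T = 2*pi*sqrt(r^3/mu) = 5883.6760 s = 98.0613 min
revs/day = 1440 / 98.0613 = 14.6847
Rounded: 15 revolutions per day

15 revolutions per day


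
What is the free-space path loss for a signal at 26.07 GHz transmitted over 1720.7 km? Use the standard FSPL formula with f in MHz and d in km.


f = 26.07 GHz = 26070.0000 MHz
d = 1720.7 km
FSPL = 32.44 + 20*log10(26070.0000) + 20*log10(1720.7)
FSPL = 32.44 + 88.3228 + 64.7141
FSPL = 185.4769 dB

185.4769 dB


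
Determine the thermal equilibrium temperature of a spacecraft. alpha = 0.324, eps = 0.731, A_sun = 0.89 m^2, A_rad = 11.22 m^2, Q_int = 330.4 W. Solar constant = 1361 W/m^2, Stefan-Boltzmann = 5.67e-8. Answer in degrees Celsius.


Numerator = alpha*S*A_sun + Q_int = 0.324*1361*0.89 + 330.4 = 722.8580 W
Denominator = eps*sigma*A_rad = 0.731*5.67e-8*11.22 = 4.6504319e-07 W/K^4
T^4 = 1.5543889e+09 K^4
T = 198.5592 K = -74.5908 C

-74.5908 degrees Celsius


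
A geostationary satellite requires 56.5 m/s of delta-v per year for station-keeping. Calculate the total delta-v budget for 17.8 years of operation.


dV = rate * years = 56.5 * 17.8
dV = 1005.7000 m/s

1005.7000 m/s


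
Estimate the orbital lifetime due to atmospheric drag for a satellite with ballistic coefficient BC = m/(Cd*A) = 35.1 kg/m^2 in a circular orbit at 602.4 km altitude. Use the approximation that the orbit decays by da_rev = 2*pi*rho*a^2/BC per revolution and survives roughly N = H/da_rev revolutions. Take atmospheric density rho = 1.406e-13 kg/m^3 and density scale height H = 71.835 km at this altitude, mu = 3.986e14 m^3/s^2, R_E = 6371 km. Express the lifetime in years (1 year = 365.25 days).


a = R_E + alt = 6973.4000 km = 6.9734e+06 m
da_rev = 2*pi*rho*a^2/BC = 2*pi*1.406e-13*(6.9734e+06)^2/35.1 = 1.223904 m per revolution
N = H/da_rev = 71835.0000 m / 1.223904 m = 58693.3460 revolutions
P = 2*pi*sqrt(a^3/mu) = 5795.3289 s
lifetime = N*P = 58693.3460 * 5795.3289 = 3.4014724e+08 s = 3936.8894 days
years = 3936.8894 / 365.25 = 10.7786 years

10.7786 years


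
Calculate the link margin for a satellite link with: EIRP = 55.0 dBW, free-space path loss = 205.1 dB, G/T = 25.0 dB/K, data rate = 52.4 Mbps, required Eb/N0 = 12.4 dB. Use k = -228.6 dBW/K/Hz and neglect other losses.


C/N0 = EIRP - FSPL + G/T - k = 55.0 - 205.1 + 25.0 - (-228.6)
C/N0 = 103.5000 dB-Hz
R_b = 52.4 Mbps = 5.24e+07 bps -> 10*log10(R_b) = 77.1933 dB-Hz
Eb/N0 = C/N0 - 10*log10(R_b) = 103.5000 - 77.1933 = 26.3067 dB
Margin = Eb/N0 - Eb/N0_req = 26.3067 - 12.4 = 13.9067 dB (link closes)

13.9067 dB


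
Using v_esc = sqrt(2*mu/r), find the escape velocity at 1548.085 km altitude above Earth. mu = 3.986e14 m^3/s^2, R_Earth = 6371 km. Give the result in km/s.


r = 6371.0 + 1548.085 = 7919.0850 km = 7.919085e+06 m
v_esc = sqrt(2*mu/r) = sqrt(2*3.986e14 / 7.919085e+06)
v_esc = 10033.3542 m/s = 10.0334 km/s

10.0334 km/s


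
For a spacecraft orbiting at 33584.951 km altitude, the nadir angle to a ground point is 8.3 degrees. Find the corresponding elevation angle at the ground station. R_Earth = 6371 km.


r = R_E + alt = 39955.9510 km
Law of sines in the satellite / Earth-center / ground-point triangle:
  sin(nadir)/R_E = sin(90 + el)/r  =>  cos(el) = (r/R_E)*sin(nadir)
cos(el) = (39955.9510 / 6371.0000) * sin(8.3 deg) = 0.905335
el = arccos(0.905335) = 25.1316 deg
(Earth-central angle = 90 - nadir - el = 56.5684 deg)

25.1316 degrees


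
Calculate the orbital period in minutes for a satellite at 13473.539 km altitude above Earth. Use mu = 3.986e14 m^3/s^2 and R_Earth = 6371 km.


r = 19844.5390 km = 1.9844539e+07 m
T = 2*pi*sqrt(r^3/mu) = 2*pi*sqrt(7.8148931e+21 / 3.986e14)
T = 27821.0004 s = 463.6833 min

463.6833 minutes


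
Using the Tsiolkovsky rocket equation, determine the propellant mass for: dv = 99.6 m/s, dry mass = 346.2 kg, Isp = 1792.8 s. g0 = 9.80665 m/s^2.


ve = Isp * g0 = 1792.8 * 9.80665 = 17581.362120 m/s
mass ratio = exp(dv/ve) = exp(99.6/17581.362120) = 1.00568117
m_prop = m_dry * (mr - 1) = 346.2 * (1.00568117 - 1)
m_prop = 1.9668 kg

1.9668 kg


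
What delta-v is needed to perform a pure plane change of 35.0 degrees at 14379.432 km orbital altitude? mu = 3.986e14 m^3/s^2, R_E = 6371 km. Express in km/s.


r = 20750.4320 km = 2.0750432e+07 m
V = sqrt(mu/r) = 4382.8345 m/s
di = 35.0 deg = 0.6108652 rad
dV = 2*V*sin(di/2) = 2*4382.8345*sin(0.3054326)
dV = 2635.8875 m/s = 2.6359 km/s

2.6359 km/s


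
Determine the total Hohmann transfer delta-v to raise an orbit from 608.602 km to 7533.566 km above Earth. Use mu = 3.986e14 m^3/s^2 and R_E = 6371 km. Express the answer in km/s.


r1 = 6979.6020 km = 6.979602e+06 m
r2 = 13904.5660 km = 1.3904566e+07 m
dv1 = sqrt(mu/r1)*(sqrt(2*r2/(r1+r2)) - 1) = 1163.3732 m/s
dv2 = sqrt(mu/r2)*(1 - sqrt(2*r1/(r1+r2))) = 976.7886 m/s
total dv = |dv1| + |dv2| = 1163.3732 + 976.7886 = 2140.1617 m/s = 2.1402 km/s

2.1402 km/s


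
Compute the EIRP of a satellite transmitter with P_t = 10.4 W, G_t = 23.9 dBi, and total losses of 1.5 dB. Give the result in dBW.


Pt = 10.4 W = 10.1703 dBW
EIRP = Pt_dBW + Gt - losses = 10.1703 + 23.9 - 1.5 = 32.5703 dBW

32.5703 dBW


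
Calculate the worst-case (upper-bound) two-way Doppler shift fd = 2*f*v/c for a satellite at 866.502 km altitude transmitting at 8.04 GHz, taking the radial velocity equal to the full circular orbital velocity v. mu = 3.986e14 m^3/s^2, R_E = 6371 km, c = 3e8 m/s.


r = 7.237502e+06 m
v = sqrt(mu/r) = 7421.2028 m/s (worst-case radial velocity)
f = 8.04 GHz = 8.04e+09 Hz
fd = 2*f*v/c = 2*8.04e+09*7421.2028/3.0e+08
fd = 397776.4692 Hz

397776.4692 Hz


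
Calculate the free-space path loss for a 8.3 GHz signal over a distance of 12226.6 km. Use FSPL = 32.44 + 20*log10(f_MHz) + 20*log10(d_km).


f = 8.3 GHz = 8300.0000 MHz
d = 12226.6 km
FSPL = 32.44 + 20*log10(8300.0000) + 20*log10(12226.6)
FSPL = 32.44 + 78.3816 + 81.7461
FSPL = 192.5677 dB

192.5677 dB


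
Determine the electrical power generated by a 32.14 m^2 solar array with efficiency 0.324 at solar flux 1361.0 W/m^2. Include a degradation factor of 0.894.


P = area * eta * S * degradation
P = 32.14 * 0.324 * 1361.0 * 0.894
P = 12670.2892 W

12670.2892 W


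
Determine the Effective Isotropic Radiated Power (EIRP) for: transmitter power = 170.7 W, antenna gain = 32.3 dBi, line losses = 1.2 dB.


Pt = 170.7 W = 22.3223 dBW
EIRP = Pt_dBW + Gt - losses = 22.3223 + 32.3 - 1.2 = 53.4223 dBW

53.4223 dBW


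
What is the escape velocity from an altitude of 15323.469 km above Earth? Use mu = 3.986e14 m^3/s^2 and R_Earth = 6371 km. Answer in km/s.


r = 6371.0 + 15323.469 = 21694.4690 km = 2.1694469e+07 m
v_esc = sqrt(2*mu/r) = sqrt(2*3.986e14 / 2.1694469e+07)
v_esc = 6061.9051 m/s = 6.0619 km/s

6.0619 km/s


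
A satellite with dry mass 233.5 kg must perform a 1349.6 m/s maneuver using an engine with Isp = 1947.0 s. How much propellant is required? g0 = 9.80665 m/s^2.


ve = Isp * g0 = 1947.0 * 9.80665 = 19093.547550 m/s
mass ratio = exp(dv/ve) = exp(1349.6/19093.547550) = 1.07324156
m_prop = m_dry * (mr - 1) = 233.5 * (1.07324156 - 1)
m_prop = 17.1019 kg

17.1019 kg


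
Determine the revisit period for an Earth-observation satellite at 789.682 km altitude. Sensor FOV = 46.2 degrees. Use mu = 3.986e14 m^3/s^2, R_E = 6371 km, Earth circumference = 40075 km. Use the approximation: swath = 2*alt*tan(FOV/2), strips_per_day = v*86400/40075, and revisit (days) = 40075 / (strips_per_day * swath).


swath = 2*789.682*tan(0.4031711) = 673.6558 km
v = sqrt(mu/r) = 7460.9040 m/s = 7.4609 km/s
strips/day = v*86400/40075 = 7.4609*86400/40075 = 16.0854
coverage/day = strips * swath = 16.0854 * 673.6558 = 10836.0186 km
revisit = 40075 / 10836.0186 = 3.6983 days

3.6983 days


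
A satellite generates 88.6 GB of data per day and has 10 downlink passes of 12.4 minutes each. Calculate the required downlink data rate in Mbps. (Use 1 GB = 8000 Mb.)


total contact time = 10 * 12.4 * 60 = 7440.0000 s
data = 88.6 GB = 708800.0000 Mb
rate = 708800.0000 / 7440.0000 = 95.2688 Mbps

95.2688 Mbps


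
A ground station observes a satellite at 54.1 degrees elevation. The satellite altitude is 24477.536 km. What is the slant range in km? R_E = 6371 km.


h = 24477.536 km, el = 54.1 deg
d = -R_E*sin(el) + sqrt((R_E*sin(el))^2 + 2*R_E*h + h^2)
d = -6371.0000*sin(0.9442231) + sqrt((6371.0000*0.8100416)^2 + 2*6371.0000*24477.536 + 24477.536^2)
d = 25460.7226 km

25460.7226 km


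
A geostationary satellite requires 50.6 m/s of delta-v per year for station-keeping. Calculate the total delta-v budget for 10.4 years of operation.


dV = rate * years = 50.6 * 10.4
dV = 526.2400 m/s

526.2400 m/s


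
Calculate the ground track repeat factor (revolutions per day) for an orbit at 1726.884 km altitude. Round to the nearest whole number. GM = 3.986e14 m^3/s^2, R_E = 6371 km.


r = 8.097884e+06 m
T = 2*pi*sqrt(r^3/mu) = 7252.1796 s = 120.8697 min
revs/day = 1440 / 120.8697 = 11.9137
Rounded: 12 revolutions per day

12 revolutions per day


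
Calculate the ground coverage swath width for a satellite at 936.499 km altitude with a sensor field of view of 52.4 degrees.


FOV = 52.4 deg = 0.9145525 rad
swath = 2 * alt * tan(FOV/2) = 2 * 936.499 * tan(0.4572763)
swath = 2 * 936.499 * 0.492061
swath = 921.6293 km

921.6293 km


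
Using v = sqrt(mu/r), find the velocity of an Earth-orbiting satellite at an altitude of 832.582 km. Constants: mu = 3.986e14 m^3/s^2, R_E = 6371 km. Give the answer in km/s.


r = R_E + alt = 6371.0 + 832.582 = 7203.5820 km = 7.203582e+06 m
v = sqrt(mu/r) = sqrt(3.986e14 / 7.203582e+06) = 7438.6546 m/s = 7.4387 km/s

7.4387 km/s


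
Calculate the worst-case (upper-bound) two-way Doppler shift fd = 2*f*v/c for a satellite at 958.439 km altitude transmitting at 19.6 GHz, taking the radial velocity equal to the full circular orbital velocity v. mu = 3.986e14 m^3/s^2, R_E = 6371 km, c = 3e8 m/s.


r = 7.329439e+06 m
v = sqrt(mu/r) = 7374.5119 m/s (worst-case radial velocity)
f = 19.6 GHz = 1.96e+10 Hz
fd = 2*f*v/c = 2*1.96e+10*7374.5119/3.0e+08
fd = 963602.8862 Hz

963602.8862 Hz


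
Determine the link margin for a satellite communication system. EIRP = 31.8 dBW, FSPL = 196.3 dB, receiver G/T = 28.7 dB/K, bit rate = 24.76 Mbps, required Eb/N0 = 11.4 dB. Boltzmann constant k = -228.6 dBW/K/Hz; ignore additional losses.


C/N0 = EIRP - FSPL + G/T - k = 31.8 - 196.3 + 28.7 - (-228.6)
C/N0 = 92.8000 dB-Hz
R_b = 24.76 Mbps = 2.476e+07 bps -> 10*log10(R_b) = 73.9375 dB-Hz
Eb/N0 = C/N0 - 10*log10(R_b) = 92.8000 - 73.9375 = 18.8625 dB
Margin = Eb/N0 - Eb/N0_req = 18.8625 - 11.4 = 7.4625 dB (link closes)

7.4625 dB


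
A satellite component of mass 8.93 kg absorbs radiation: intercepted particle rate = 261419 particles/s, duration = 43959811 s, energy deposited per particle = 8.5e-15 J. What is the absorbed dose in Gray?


Total energy deposited = rate * time * E_per
  = 261419 * 43959811 * 8.5e-15 = 0.0976814 J
Dose = E_total / mass = 0.0976814 / 8.93
Dose = 0.01093857 Gy

0.0109 Gy


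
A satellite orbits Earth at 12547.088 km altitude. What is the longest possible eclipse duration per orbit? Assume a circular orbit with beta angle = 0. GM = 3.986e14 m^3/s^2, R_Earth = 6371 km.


r = 18918.0880 km
T = 431.5944 min
Eclipse fraction = arcsin(R_E/r)/pi = arcsin(6371.0000/18918.0880)/pi
= arcsin(0.3367676)/pi = 0.1093337
Eclipse duration = 0.1093337 * 431.5944 = 47.1878 min

47.1878 minutes


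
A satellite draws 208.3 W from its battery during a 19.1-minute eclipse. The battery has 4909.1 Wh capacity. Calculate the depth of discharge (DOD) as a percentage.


E_used = P * t / 60 = 208.3 * 19.1 / 60 = 66.3088 Wh
DOD = E_used / E_total * 100 = 66.3088 / 4909.1 * 100
DOD = 1.3507 %

1.3507 %


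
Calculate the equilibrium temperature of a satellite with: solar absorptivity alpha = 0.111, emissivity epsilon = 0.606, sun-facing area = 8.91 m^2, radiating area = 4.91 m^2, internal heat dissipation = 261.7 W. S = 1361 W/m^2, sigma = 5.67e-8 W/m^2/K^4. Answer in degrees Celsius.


Numerator = alpha*S*A_sun + Q_int = 0.111*1361*8.91 + 261.7 = 1607.7426 W
Denominator = eps*sigma*A_rad = 0.606*5.67e-8*4.91 = 1.6870858e-07 W/K^4
T^4 = 9.5297026e+09 K^4
T = 312.4423 K = 39.2923 C

39.2923 degrees Celsius


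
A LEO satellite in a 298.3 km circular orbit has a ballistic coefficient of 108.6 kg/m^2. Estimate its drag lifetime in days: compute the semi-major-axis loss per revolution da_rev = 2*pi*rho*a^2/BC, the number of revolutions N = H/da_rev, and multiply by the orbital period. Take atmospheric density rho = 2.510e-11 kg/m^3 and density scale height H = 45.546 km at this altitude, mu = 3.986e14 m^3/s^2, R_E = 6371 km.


a = R_E + alt = 6669.3000 km = 6.6693e+06 m
da_rev = 2*pi*rho*a^2/BC = 2*pi*2.510e-11*(6.6693e+06)^2/108.6 = 64.592824 m per revolution
N = H/da_rev = 45546.0000 m / 64.592824 m = 705.1248 revolutions
P = 2*pi*sqrt(a^3/mu) = 5420.4033 s
lifetime = N*P = 705.1248 * 5420.4033 = 3.8220606e+06 s = 44.2368 days

44.2368 days


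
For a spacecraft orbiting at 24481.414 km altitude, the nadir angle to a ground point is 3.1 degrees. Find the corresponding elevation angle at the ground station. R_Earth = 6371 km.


r = R_E + alt = 30852.4140 km
Law of sines in the satellite / Earth-center / ground-point triangle:
  sin(nadir)/R_E = sin(90 + el)/r  =>  cos(el) = (r/R_E)*sin(nadir)
cos(el) = (30852.4140 / 6371.0000) * sin(3.1 deg) = 0.2618838
el = arccos(0.2618838) = 74.8181 deg
(Earth-central angle = 90 - nadir - el = 12.0819 deg)

74.8181 degrees


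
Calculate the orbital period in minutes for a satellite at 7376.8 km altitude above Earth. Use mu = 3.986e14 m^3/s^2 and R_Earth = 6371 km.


r = 13747.8000 km = 1.37478e+07 m
T = 2*pi*sqrt(r^3/mu) = 2*pi*sqrt(2.5983618e+21 / 3.986e14)
T = 16042.0930 s = 267.3682 min

267.3682 minutes


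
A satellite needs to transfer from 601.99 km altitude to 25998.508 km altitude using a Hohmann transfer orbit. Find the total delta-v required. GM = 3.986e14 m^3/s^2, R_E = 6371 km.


r1 = 6972.9900 km = 6.97299e+06 m
r2 = 32369.5080 km = 3.2369508e+07 m
dv1 = sqrt(mu/r1)*(sqrt(2*r2/(r1+r2)) - 1) = 2137.9984 m/s
dv2 = sqrt(mu/r2)*(1 - sqrt(2*r1/(r1+r2))) = 1419.8712 m/s
total dv = |dv1| + |dv2| = 2137.9984 + 1419.8712 = 3557.8696 m/s = 3.5579 km/s

3.5579 km/s


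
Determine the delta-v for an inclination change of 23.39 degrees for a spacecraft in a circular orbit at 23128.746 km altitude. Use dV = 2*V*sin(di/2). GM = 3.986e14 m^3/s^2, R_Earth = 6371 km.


r = 29499.7460 km = 2.9499746e+07 m
V = sqrt(mu/r) = 3675.8646 m/s
di = 23.39 deg = 0.4082325 rad
dV = 2*V*sin(di/2) = 2*3675.8646*sin(0.2041163)
dV = 1490.2091 m/s = 1.4902 km/s

1.4902 km/s


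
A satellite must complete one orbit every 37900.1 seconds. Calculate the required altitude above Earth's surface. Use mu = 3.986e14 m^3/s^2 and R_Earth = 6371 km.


T = 37900.1 s
r = (mu*T^2/(4*pi^2))^(1/3) = (3.986e14 * 37900.1^2 / (4*pi^2))^(1/3)
r = 2.4386684e+07 m = 24386.6843 km
alt = r - R_E = 24386.6843 - 6371 = 18015.6843 km

18015.6843 km


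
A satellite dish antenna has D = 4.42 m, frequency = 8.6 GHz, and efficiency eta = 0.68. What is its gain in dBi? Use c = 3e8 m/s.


lambda = c/f = 3e8 / 8.6e+09 = 0.03488372 m
G = eta*(pi*D/lambda)^2 = 0.68*(pi*4.42/0.03488372)^2
G = 107747.5962 (linear)
G = 10*log10(107747.5962) = 50.3241 dBi

50.3241 dBi
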